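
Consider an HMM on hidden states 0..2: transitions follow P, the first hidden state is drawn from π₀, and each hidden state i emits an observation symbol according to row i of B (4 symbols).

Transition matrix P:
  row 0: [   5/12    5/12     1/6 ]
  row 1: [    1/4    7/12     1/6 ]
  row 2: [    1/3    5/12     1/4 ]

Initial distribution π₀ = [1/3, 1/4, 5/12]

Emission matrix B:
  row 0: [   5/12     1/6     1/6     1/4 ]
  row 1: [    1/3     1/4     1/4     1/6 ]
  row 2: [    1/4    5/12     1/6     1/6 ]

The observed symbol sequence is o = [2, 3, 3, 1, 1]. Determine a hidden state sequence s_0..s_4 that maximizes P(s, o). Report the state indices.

t=0: δ = [5.556e-02, 6.250e-02, 6.944e-02]  (obs o_0=2)
t=1: δ = [5.787e-03, 6.076e-03, 2.894e-03]  ψ = [0, 1, 2]  (obs o_1=3)
t=2: δ = [6.028e-04, 5.908e-04, 1.688e-04]  ψ = [0, 1, 1]  (obs o_2=3)
t=3: δ = [4.186e-05, 8.615e-05, 4.186e-05]  ψ = [0, 1, 0]  (obs o_3=1)
t=4: δ = [3.590e-06, 1.256e-05, 5.983e-06]  ψ = [1, 1, 1]  (obs o_4=1)
backtrack: best end state = 1; path = [1, 1, 1, 1, 1]

path = [1, 1, 1, 1, 1]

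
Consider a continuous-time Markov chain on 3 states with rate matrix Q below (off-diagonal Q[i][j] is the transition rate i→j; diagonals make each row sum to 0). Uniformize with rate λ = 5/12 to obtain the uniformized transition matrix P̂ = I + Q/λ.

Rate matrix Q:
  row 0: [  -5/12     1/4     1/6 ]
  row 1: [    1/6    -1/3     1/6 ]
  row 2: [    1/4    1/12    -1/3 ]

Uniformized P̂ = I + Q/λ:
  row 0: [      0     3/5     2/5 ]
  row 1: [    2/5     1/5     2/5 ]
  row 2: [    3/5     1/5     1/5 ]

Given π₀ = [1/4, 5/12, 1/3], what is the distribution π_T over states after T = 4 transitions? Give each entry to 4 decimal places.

t=0: π = [0.2500, 0.4167, 0.3333]
t=1: π = [0.3667, 0.3000, 0.3333]
t=2: π = [0.3200, 0.3467, 0.3333]
t=3: π = [0.3387, 0.3280, 0.3333]
t=4: π = [0.3312, 0.3355, 0.3333]

π = [0.3312, 0.3355, 0.3333]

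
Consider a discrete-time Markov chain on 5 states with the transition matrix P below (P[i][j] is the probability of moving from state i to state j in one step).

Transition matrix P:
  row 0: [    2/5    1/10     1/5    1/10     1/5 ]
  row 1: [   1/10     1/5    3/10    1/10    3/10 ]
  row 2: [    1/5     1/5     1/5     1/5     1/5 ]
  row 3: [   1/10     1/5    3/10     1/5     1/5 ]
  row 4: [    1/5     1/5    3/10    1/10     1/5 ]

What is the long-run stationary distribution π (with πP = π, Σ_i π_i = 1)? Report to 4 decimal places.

Balance equations π_j = Σ_i π_i·P[i][j]:
  π_0 = 2/5·π_0 + 1/10·π_1 + 1/5·π_2 + 1/10·π_3 + 1/5·π_4
  π_1 = 1/10·π_0 + 1/5·π_1 + 1/5·π_2 + 1/5·π_3 + 1/5·π_4
  π_2 = 1/5·π_0 + 3/10·π_1 + 1/5·π_2 + 3/10·π_3 + 3/10·π_4
  π_3 = 1/10·π_0 + 1/10·π_1 + 1/5·π_2 + 1/5·π_3 + 1/10·π_4
  normalize: π_0 + π_1 + π_2 + π_3 + π_4 = 1
Solving the linear system gives exactly π = [1642/7811, 1398/7811, 1981/7811, 1088/7811, 1702/7811].

π = [0.2102, 0.1790, 0.2536, 0.1393, 0.2179]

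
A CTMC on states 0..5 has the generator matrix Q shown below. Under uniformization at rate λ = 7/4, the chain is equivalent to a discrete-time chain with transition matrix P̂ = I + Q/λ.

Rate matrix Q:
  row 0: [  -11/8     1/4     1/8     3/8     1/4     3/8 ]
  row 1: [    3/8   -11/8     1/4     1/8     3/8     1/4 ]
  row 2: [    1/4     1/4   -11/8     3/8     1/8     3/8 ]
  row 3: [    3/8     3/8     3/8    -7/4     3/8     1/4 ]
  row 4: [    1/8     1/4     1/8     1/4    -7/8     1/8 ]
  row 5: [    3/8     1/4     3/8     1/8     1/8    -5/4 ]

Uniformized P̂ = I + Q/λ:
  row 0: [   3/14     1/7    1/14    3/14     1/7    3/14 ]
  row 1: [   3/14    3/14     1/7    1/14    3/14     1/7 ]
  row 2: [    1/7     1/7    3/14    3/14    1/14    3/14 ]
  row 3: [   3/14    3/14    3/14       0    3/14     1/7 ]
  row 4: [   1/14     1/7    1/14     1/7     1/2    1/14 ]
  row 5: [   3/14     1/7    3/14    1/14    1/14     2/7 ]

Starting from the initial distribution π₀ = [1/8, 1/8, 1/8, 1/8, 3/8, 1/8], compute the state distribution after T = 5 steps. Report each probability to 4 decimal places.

π = [0.1721, 0.1634, 0.1464, 0.1238, 0.2199, 0.1744]

t=0: π = [0.1250, 0.1250, 0.1250, 0.1250, 0.3750, 0.1250]
t=1: π = [0.1518, 0.1607, 0.1339, 0.1250, 0.2768, 0.1518]
t=2: π = [0.1652, 0.1633, 0.1416, 0.1231, 0.2417, 0.1652]
t=3: π = [0.1696, 0.1633, 0.1445, 0.1237, 0.2277, 0.1711]
t=4: π = [0.1714, 0.1634, 0.1459, 0.1237, 0.2221, 0.1735]
t=5: π = [0.1721, 0.1634, 0.1464, 0.1238, 0.2199, 0.1744]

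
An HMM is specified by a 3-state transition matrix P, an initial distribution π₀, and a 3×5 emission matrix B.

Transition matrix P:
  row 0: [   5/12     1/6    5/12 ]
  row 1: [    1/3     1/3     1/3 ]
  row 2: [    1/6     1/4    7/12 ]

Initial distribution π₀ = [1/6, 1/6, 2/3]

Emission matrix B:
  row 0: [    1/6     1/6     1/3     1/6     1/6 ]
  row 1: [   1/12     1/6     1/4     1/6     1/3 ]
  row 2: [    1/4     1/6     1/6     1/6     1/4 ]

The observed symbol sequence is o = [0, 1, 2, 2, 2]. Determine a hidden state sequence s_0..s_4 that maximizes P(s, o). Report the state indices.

path = [2, 2, 0, 0, 0]

t=0: δ = [2.778e-02, 1.389e-02, 1.667e-01]  (obs o_0=0)
t=1: δ = [4.630e-03, 6.944e-03, 1.620e-02]  ψ = [2, 2, 2]  (obs o_1=1)
t=2: δ = [9.002e-04, 1.013e-03, 1.575e-03]  ψ = [2, 2, 2]  (obs o_2=2)
t=3: δ = [1.250e-04, 9.846e-05, 1.532e-04]  ψ = [0, 2, 2]  (obs o_3=2)
t=4: δ = [1.737e-05, 9.573e-06, 1.489e-05]  ψ = [0, 2, 2]  (obs o_4=2)
backtrack: best end state = 0; path = [2, 2, 0, 0, 0]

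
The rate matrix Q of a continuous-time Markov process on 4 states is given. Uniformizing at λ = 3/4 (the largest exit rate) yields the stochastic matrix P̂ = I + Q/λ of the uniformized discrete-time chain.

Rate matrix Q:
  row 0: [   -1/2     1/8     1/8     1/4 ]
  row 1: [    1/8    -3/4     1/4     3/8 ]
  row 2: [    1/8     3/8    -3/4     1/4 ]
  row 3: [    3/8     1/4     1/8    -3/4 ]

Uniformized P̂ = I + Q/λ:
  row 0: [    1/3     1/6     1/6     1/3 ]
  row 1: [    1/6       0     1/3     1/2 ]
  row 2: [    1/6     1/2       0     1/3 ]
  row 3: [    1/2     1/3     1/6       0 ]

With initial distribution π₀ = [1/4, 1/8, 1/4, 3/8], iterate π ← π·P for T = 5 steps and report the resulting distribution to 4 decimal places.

t=0: π = [0.2500, 0.1250, 0.2500, 0.3750]
t=1: π = [0.3333, 0.2917, 0.1458, 0.2292]
t=2: π = [0.2986, 0.2049, 0.1910, 0.3056]
t=3: π = [0.3183, 0.2471, 0.1690, 0.2656]
t=4: π = [0.3083, 0.2261, 0.1797, 0.2860]
t=5: π = [0.3134, 0.2365, 0.1744, 0.2757]

π = [0.3134, 0.2365, 0.1744, 0.2757]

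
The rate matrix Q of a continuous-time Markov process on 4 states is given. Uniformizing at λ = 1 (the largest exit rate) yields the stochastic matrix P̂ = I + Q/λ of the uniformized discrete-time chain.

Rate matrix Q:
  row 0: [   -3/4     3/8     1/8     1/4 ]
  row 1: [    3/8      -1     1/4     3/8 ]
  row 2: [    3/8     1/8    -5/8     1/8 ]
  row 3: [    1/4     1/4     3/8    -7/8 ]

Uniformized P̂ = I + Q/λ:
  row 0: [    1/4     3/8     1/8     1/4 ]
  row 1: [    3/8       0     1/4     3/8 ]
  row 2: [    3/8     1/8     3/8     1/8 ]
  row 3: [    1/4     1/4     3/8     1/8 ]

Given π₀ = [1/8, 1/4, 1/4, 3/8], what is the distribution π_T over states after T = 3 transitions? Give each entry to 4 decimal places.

t=0: π = [0.1250, 0.2500, 0.2500, 0.3750]
t=1: π = [0.3125, 0.1719, 0.3125, 0.2031]
t=2: π = [0.3105, 0.2070, 0.2754, 0.2070]
t=3: π = [0.3103, 0.2026, 0.2715, 0.2156]

π = [0.3103, 0.2026, 0.2715, 0.2156]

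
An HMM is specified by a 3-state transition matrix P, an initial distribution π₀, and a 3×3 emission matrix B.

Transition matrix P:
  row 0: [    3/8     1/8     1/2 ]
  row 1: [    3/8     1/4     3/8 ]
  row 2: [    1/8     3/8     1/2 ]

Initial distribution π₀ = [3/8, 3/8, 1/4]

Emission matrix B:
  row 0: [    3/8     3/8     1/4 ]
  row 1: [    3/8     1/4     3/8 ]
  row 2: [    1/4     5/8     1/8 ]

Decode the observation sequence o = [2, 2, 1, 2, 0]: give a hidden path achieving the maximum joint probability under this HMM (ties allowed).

t=0: δ = [9.375e-02, 1.406e-01, 3.125e-02]  (obs o_0=2)
t=1: δ = [1.318e-02, 1.318e-02, 6.592e-03]  ψ = [1, 1, 1]  (obs o_1=2)
t=2: δ = [1.854e-03, 8.240e-04, 4.120e-03]  ψ = [0, 1, 0]  (obs o_2=1)
t=3: δ = [1.738e-04, 5.794e-04, 2.575e-04]  ψ = [0, 2, 2]  (obs o_3=2)
t=4: δ = [8.147e-05, 5.431e-05, 5.431e-05]  ψ = [1, 1, 1]  (obs o_4=0)
backtrack: best end state = 0; path = [1, 0, 2, 1, 0]

path = [1, 0, 2, 1, 0]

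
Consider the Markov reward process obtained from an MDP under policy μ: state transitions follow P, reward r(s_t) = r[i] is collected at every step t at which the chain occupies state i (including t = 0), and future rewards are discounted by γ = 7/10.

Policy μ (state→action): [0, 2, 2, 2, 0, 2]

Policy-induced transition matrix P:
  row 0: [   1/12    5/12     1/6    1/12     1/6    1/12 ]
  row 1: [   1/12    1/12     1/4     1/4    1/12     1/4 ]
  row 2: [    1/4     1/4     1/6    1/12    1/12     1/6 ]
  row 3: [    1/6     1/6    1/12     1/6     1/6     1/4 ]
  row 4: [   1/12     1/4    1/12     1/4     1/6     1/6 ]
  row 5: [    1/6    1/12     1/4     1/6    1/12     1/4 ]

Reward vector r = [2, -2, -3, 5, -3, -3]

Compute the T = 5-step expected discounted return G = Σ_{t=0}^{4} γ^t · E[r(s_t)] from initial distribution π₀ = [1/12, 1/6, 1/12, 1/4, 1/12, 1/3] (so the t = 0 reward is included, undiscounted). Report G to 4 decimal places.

G = -1.7436

t=0: π = [0.0833, 0.1667, 0.0833, 0.2500, 0.0833, 0.3333], E[r] = -0.4167, γ^t·E[r] = -0.416667, running G = -0.416667
t=1: π = [0.1458, 0.1597, 0.1806, 0.1736, 0.1181, 0.2222], E[r] = -0.7222, γ^t·E[r] = -0.505556, running G = -0.922222
t=2: π = [0.1464, 0.1962, 0.1742, 0.1626, 0.1198, 0.2008], E[r] = -0.7708, γ^t·E[r] = -0.377708, running G = -1.299931
t=3: π = [0.1427, 0.1947, 0.1762, 0.1663, 0.1191, 0.2011], E[r] = -0.7618, γ^t·E[r] = -0.261303, running G = -1.561233
t=4: π = [0.1433, 0.1940, 0.1759, 0.1662, 0.1190, 0.2016], E[r] = -0.7595, γ^t·E[r] = -0.182364, running G = -1.743597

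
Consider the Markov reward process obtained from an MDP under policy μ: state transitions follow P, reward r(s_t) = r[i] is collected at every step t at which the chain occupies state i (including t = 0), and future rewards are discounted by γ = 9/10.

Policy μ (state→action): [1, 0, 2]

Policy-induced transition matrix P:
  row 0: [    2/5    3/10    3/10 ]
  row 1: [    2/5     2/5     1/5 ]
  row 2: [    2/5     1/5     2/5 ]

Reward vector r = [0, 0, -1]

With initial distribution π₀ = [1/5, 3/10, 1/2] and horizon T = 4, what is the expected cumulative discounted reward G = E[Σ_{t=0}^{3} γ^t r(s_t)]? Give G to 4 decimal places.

t=0: π = [0.2000, 0.3000, 0.5000], E[r] = -0.5000, γ^t·E[r] = -0.500000, running G = -0.500000
t=1: π = [0.4000, 0.2800, 0.3200], E[r] = -0.3200, γ^t·E[r] = -0.288000, running G = -0.788000
t=2: π = [0.4000, 0.2960, 0.3040], E[r] = -0.3040, γ^t·E[r] = -0.246240, running G = -1.034240
t=3: π = [0.4000, 0.2992, 0.3008], E[r] = -0.3008, γ^t·E[r] = -0.219283, running G = -1.253523

G = -1.2535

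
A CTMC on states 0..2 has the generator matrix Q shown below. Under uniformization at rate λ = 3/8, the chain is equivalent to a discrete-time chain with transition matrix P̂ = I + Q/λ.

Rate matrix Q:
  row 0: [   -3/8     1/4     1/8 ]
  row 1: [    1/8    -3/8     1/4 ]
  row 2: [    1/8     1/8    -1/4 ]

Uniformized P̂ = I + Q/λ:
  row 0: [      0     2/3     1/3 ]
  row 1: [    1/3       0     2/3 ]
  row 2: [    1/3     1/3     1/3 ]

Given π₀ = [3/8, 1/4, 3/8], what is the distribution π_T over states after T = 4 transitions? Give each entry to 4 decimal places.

t=0: π = [0.3750, 0.2500, 0.3750]
t=1: π = [0.2083, 0.3750, 0.4167]
t=2: π = [0.2639, 0.2778, 0.4583]
t=3: π = [0.2454, 0.3287, 0.4259]
t=4: π = [0.2515, 0.3056, 0.4429]

π = [0.2515, 0.3056, 0.4429]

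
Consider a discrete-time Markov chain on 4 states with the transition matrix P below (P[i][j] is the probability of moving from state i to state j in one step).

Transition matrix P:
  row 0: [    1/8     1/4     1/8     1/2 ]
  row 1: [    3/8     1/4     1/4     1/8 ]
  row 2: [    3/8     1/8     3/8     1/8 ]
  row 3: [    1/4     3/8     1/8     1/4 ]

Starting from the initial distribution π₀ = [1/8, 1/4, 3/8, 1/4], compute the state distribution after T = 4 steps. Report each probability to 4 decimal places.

π = [0.2740, 0.2563, 0.2095, 0.2602]

t=0: π = [0.1250, 0.2500, 0.3750, 0.2500]
t=1: π = [0.3125, 0.2344, 0.2500, 0.2031]
t=2: π = [0.2715, 0.2441, 0.2168, 0.2676]
t=3: π = [0.2737, 0.2563, 0.2097, 0.2603]
t=4: π = [0.2740, 0.2563, 0.2095, 0.2602]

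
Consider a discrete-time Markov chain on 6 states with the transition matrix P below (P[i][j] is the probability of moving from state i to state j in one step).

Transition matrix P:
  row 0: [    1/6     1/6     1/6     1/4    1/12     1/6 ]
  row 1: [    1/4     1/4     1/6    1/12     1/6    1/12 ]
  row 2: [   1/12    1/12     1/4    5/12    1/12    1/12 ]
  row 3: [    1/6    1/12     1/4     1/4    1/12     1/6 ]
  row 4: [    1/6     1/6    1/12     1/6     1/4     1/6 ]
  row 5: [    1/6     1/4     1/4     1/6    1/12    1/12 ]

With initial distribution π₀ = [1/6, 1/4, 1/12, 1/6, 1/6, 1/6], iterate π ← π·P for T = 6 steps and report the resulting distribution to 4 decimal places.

π = [0.1624, 0.1531, 0.2045, 0.2384, 0.1153, 0.1263]

t=0: π = [0.1667, 0.2500, 0.0833, 0.1667, 0.1667, 0.1667]
t=1: π = [0.1806, 0.1806, 0.1875, 0.1944, 0.1319, 0.1250]
t=2: π = [0.1661, 0.1603, 0.1979, 0.2297, 0.1204, 0.1256]
t=3: π = [0.1635, 0.1549, 0.2027, 0.2358, 0.1168, 0.1264]
t=4: π = [0.1627, 0.1536, 0.2040, 0.2377, 0.1157, 0.1263]
t=5: π = [0.1625, 0.1532, 0.2044, 0.2382, 0.1154, 0.1263]
t=6: π = [0.1624, 0.1531, 0.2045, 0.2384, 0.1153, 0.1263]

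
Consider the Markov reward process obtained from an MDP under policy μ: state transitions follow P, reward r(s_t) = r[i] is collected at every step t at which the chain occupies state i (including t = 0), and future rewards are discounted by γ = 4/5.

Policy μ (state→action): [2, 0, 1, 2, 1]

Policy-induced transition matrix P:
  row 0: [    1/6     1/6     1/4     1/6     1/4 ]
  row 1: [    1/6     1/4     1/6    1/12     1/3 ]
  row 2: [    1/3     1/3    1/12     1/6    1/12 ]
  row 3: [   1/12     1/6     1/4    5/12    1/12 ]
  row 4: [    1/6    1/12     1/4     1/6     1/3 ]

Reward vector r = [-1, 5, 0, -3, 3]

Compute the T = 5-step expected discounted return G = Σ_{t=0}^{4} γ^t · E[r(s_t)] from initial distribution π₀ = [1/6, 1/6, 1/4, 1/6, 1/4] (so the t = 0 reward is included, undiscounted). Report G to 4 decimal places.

G = 2.9693

t=0: π = [0.1667, 0.1667, 0.2500, 0.1667, 0.2500], E[r] = 0.9167, γ^t·E[r] = 0.916667, running G = 0.916667
t=1: π = [0.1944, 0.2014, 0.1944, 0.1944, 0.2153], E[r] = 0.8750, γ^t·E[r] = 0.700000, running G = 1.616667
t=2: π = [0.1829, 0.1979, 0.2008, 0.1985, 0.2199], E[r] = 0.8709, γ^t·E[r] = 0.557407, running G = 2.174074
t=3: π = [0.1836, 0.1983, 0.2000, 0.1998, 0.2183], E[r] = 0.8633, γ^t·E[r] = 0.442025, running G = 2.616099
t=4: π = [0.1834, 0.1983, 0.2001, 0.2001, 0.2181], E[r] = 0.8623, γ^t·E[r] = 0.353202, running G = 2.969300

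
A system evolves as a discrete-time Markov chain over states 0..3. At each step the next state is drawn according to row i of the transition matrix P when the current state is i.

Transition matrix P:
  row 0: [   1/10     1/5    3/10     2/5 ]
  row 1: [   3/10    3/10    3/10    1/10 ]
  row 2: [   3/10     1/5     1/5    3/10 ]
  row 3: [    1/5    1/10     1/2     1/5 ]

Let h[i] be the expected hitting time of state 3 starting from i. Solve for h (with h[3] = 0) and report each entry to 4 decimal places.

First-step conditioning: h[3] = 0; for i ≠ 3, h[i] = 1 + Σ_k P[i][k]·h[k].
  h[0] = 1 + 1/10·h[0] + 1/5·h[1] + 3/10·h[2]
  h[1] = 1 + 3/10·h[0] + 3/10·h[1] + 3/10·h[2]
  h[2] = 1 + 3/10·h[0] + 1/5·h[1] + 1/5·h[2]
Solving the 3×3 linear system over states ≠ 3 gives exactly h = [330/101, 440/101, 360/101, 0] (h[3] = 0 is the target).

h = [3.2673, 4.3564, 3.5644, 0.0000]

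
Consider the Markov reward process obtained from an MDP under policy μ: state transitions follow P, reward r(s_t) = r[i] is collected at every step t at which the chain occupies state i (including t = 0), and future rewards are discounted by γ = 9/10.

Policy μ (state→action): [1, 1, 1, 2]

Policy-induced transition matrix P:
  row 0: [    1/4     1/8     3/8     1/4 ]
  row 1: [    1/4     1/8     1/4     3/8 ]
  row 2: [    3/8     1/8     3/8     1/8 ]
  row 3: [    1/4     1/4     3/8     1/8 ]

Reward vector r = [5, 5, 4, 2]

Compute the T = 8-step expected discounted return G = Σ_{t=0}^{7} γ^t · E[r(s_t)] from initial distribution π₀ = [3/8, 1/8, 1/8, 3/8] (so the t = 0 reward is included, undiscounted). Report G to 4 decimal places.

G = 22.7308

t=0: π = [0.3750, 0.1250, 0.1250, 0.3750], E[r] = 3.7500, γ^t·E[r] = 3.750000, running G = 3.750000
t=1: π = [0.2656, 0.1719, 0.3594, 0.2031], E[r] = 4.0313, γ^t·E[r] = 3.628125, running G = 7.378125
t=2: π = [0.2949, 0.1504, 0.3535, 0.2012], E[r] = 4.0430, γ^t·E[r] = 3.274805, running G = 10.652930
t=3: π = [0.2942, 0.1501, 0.3562, 0.1995], E[r] = 4.0454, γ^t·E[r] = 2.949104, running G = 13.602034
t=4: π = [0.2945, 0.1499, 0.3562, 0.1993], E[r] = 4.0458, γ^t·E[r] = 2.654474, running G = 16.256508
t=5: π = [0.2945, 0.1499, 0.3563, 0.1993], E[r] = 4.0458, γ^t·E[r] = 2.389031, running G = 18.645539
t=6: π = [0.2945, 0.1499, 0.3563, 0.1993], E[r] = 4.0459, γ^t·E[r] = 2.150134, running G = 20.795672
t=7: π = [0.2945, 0.1499, 0.3563, 0.1993], E[r] = 4.0459, γ^t·E[r] = 1.935120, running G = 22.730792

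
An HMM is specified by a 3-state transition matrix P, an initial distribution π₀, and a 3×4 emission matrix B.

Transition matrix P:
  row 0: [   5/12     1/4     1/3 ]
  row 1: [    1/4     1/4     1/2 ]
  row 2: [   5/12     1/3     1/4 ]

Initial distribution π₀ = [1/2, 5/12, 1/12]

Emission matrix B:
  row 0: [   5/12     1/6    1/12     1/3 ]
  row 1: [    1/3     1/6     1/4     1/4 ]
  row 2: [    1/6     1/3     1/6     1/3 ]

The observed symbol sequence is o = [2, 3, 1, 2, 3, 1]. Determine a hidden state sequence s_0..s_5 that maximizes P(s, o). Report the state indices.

path = [1, 2, 2, 1, 2, 2]

t=0: δ = [4.167e-02, 1.042e-01, 1.389e-02]  (obs o_0=2)
t=1: δ = [8.681e-03, 6.510e-03, 1.736e-02]  ψ = [1, 1, 1]  (obs o_1=3)
t=2: δ = [1.206e-03, 9.645e-04, 1.447e-03]  ψ = [2, 2, 2]  (obs o_2=1)
t=3: δ = [5.023e-05, 1.206e-04, 8.038e-05]  ψ = [2, 2, 1]  (obs o_3=2)
t=4: δ = [1.116e-05, 7.535e-06, 2.009e-05]  ψ = [2, 1, 1]  (obs o_4=3)
t=5: δ = [1.395e-06, 1.116e-06, 1.674e-06]  ψ = [2, 2, 2]  (obs o_5=1)
backtrack: best end state = 2; path = [1, 2, 2, 1, 2, 2]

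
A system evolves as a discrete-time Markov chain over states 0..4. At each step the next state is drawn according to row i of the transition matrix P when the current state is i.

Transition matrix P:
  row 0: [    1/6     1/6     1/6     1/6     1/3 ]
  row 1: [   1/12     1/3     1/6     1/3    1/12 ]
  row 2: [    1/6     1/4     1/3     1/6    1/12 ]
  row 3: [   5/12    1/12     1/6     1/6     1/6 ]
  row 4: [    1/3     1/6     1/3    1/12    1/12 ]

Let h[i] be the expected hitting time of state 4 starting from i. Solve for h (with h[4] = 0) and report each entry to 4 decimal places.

First-step conditioning: h[4] = 0; for i ≠ 4, h[i] = 1 + Σ_k P[i][k]·h[k].
  h[0] = 1 + 1/6·h[0] + 1/6·h[1] + 1/6·h[2] + 1/6·h[3]
  h[1] = 1 + 1/12·h[0] + 1/3·h[1] + 1/6·h[2] + 1/3·h[3]
  h[2] = 1 + 1/6·h[0] + 1/4·h[1] + 1/3·h[2] + 1/6·h[3]
  h[3] = 1 + 5/12·h[0] + 1/12·h[1] + 1/6·h[2] + 1/6·h[3]
Solving the 4×4 linear system over states ≠ 4 gives exactly h = [5, 405/61, 813/122, 695/122, 0] (h[4] = 0 is the target).

h = [5.0000, 6.6393, 6.6639, 5.6967, 0.0000]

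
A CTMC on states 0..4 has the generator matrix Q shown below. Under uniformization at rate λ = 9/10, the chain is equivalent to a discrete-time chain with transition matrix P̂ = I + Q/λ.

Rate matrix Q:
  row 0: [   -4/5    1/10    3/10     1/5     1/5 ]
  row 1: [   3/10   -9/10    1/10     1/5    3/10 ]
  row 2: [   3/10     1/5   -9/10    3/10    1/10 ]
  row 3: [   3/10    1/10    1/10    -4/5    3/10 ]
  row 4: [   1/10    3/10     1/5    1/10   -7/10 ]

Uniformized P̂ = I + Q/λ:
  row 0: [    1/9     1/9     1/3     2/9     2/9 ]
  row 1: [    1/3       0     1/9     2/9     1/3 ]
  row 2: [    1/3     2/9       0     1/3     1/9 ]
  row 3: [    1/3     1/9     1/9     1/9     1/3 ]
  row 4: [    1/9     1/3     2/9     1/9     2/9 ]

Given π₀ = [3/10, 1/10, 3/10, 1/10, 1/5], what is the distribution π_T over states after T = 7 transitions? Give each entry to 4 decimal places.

t=0: π = [0.3000, 0.1000, 0.3000, 0.1000, 0.2000]
t=1: π = [0.2222, 0.1778, 0.1667, 0.2222, 0.2111]
t=2: π = [0.2370, 0.1568, 0.1654, 0.1926, 0.2481]
t=3: π = [0.2255, 0.1672, 0.1730, 0.1916, 0.2427]
t=4: π = [0.2293, 0.1657, 0.1690, 0.1932, 0.2429]
t=5: π = [0.2284, 0.1654, 0.1703, 0.1925, 0.2433]
t=6: π = [0.2285, 0.1657, 0.1700, 0.1927, 0.2431]
t=7: π = [0.2285, 0.1656, 0.1700, 0.1927, 0.2432]

π = [0.2285, 0.1656, 0.1700, 0.1927, 0.2432]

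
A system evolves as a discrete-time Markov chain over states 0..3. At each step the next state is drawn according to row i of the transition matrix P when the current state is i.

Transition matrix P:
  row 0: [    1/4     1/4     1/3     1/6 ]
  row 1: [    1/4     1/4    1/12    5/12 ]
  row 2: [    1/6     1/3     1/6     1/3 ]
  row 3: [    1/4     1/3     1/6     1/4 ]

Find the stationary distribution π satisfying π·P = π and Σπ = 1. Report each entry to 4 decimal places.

Balance equations π_j = Σ_i π_i·P[i][j]:
  π_0 = 1/4·π_0 + 1/4·π_1 + 1/6·π_2 + 1/4·π_3
  π_1 = 1/4·π_0 + 1/4·π_1 + 1/3·π_2 + 1/3·π_3
  π_2 = 1/3·π_0 + 1/12·π_1 + 1/6·π_2 + 1/6·π_3
  normalize: π_0 + π_1 + π_2 + π_3 = 1
Solving the linear system gives exactly π = [446/1899, 550/1899, 115/633, 62/211].

π = [0.2349, 0.2896, 0.1817, 0.2938]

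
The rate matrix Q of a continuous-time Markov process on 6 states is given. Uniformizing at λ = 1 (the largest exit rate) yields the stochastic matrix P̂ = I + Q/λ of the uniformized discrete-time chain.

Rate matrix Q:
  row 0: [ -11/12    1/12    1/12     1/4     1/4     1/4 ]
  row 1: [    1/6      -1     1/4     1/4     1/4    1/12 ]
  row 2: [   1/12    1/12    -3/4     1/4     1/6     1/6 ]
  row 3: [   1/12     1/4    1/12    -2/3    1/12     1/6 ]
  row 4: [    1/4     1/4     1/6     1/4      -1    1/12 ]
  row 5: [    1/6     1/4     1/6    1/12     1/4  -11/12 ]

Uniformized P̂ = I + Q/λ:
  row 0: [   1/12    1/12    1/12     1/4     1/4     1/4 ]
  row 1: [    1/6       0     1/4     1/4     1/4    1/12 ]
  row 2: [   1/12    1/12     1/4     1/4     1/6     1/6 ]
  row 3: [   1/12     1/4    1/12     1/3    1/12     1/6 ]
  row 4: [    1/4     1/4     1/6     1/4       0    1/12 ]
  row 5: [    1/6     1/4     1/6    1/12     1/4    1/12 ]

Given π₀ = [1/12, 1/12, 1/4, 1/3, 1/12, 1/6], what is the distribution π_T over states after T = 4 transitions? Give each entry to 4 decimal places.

π = [0.1344, 0.1606, 0.1617, 0.2473, 0.1562, 0.1398]

t=0: π = [0.0833, 0.0833, 0.2500, 0.3333, 0.0833, 0.1667]
t=1: π = [0.1181, 0.1736, 0.1597, 0.2500, 0.1528, 0.1458]
t=2: π = [0.1354, 0.1603, 0.1638, 0.2465, 0.1568, 0.1372]
t=3: π = [0.1343, 0.1601, 0.1618, 0.2477, 0.1561, 0.1401]
t=4: π = [0.1344, 0.1606, 0.1617, 0.2473, 0.1562, 0.1398]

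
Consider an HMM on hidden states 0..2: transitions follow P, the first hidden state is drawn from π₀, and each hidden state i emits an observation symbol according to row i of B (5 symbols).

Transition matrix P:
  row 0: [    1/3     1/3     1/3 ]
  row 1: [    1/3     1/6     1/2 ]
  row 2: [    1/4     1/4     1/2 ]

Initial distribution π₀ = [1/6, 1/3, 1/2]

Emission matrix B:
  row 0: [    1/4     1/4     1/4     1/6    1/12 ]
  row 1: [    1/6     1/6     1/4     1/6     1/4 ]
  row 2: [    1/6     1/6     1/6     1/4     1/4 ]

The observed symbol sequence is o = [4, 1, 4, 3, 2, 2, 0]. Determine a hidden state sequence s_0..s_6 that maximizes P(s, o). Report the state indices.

path = [2, 2, 2, 2, 2, 2, 2]

t=0: δ = [1.389e-02, 8.333e-02, 1.250e-01]  (obs o_0=4)
t=1: δ = [7.812e-03, 5.208e-03, 1.042e-02]  ψ = [2, 2, 2]  (obs o_1=1)
t=2: δ = [2.170e-04, 6.510e-04, 1.302e-03]  ψ = [0, 0, 2]  (obs o_2=4)
t=3: δ = [5.425e-05, 5.425e-05, 1.628e-04]  ψ = [2, 2, 2]  (obs o_3=3)
t=4: δ = [1.017e-05, 1.017e-05, 1.356e-05]  ψ = [2, 2, 2]  (obs o_4=2)
t=5: δ = [8.477e-07, 8.477e-07, 1.130e-06]  ψ = [0, 0, 2]  (obs o_5=2)
t=6: δ = [7.064e-08, 4.710e-08, 9.419e-08]  ψ = [0, 0, 2]  (obs o_6=0)
backtrack: best end state = 2; path = [2, 2, 2, 2, 2, 2, 2]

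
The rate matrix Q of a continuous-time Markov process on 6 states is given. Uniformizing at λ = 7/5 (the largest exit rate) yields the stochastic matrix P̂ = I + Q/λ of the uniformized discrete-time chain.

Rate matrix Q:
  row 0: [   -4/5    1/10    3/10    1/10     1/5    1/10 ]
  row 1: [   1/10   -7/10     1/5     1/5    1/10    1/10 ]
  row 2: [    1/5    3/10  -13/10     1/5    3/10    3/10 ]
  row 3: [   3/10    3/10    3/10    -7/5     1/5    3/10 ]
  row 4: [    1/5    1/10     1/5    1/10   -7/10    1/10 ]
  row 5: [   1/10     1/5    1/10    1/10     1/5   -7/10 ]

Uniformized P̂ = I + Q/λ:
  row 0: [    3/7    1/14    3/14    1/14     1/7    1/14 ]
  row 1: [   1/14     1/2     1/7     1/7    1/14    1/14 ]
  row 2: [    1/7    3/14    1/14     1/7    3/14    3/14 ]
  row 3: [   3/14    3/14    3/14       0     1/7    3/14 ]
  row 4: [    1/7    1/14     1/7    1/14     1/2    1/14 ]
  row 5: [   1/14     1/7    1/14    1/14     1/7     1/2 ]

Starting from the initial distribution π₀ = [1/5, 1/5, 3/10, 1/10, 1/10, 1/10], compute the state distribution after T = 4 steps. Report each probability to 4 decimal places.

t=0: π = [0.2000, 0.2000, 0.3000, 0.1000, 0.1000, 0.1000]
t=1: π = [0.1857, 0.2214, 0.1357, 0.1000, 0.1857, 0.1714]
t=2: π = [0.1750, 0.2122, 0.1413, 0.0898, 0.2031, 0.1786]
t=3: π = [0.1714, 0.2082, 0.1389, 0.0903, 0.2103, 0.1810]
t=4: π = [0.1705, 0.2063, 0.1387, 0.0898, 0.2130, 0.1817]

π = [0.1705, 0.2063, 0.1387, 0.0898, 0.2130, 0.1817]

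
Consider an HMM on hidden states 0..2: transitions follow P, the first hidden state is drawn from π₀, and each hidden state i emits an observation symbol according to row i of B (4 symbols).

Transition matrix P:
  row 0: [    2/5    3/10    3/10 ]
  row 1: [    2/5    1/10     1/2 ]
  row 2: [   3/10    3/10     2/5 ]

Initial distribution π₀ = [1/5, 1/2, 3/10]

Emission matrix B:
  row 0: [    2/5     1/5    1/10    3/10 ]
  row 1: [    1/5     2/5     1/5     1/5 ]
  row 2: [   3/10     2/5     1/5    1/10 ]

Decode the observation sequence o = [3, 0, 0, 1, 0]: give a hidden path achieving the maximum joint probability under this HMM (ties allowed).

t=0: δ = [6.000e-02, 1.000e-01, 3.000e-02]  (obs o_0=3)
t=1: δ = [1.600e-02, 3.600e-03, 1.500e-02]  ψ = [1, 0, 1]  (obs o_1=0)
t=2: δ = [2.560e-03, 9.600e-04, 1.800e-03]  ψ = [0, 0, 2]  (obs o_2=0)
t=3: δ = [2.048e-04, 3.072e-04, 3.072e-04]  ψ = [0, 0, 0]  (obs o_3=1)
t=4: δ = [4.915e-05, 1.843e-05, 4.608e-05]  ψ = [1, 2, 1]  (obs o_4=0)
backtrack: best end state = 0; path = [1, 0, 0, 1, 0]

path = [1, 0, 0, 1, 0]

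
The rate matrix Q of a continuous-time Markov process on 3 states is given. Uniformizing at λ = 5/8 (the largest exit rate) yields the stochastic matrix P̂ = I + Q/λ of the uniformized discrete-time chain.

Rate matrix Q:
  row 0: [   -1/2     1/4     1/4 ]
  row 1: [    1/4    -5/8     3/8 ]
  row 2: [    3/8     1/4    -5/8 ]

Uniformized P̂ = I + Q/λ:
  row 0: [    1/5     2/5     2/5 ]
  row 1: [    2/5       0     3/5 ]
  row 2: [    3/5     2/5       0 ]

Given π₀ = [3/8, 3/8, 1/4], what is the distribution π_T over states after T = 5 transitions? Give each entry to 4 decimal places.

π = [0.3856, 0.2848, 0.3296]

t=0: π = [0.3750, 0.3750, 0.2500]
t=1: π = [0.3750, 0.2500, 0.3750]
t=2: π = [0.4000, 0.3000, 0.3000]
t=3: π = [0.3800, 0.2800, 0.3400]
t=4: π = [0.3920, 0.2880, 0.3200]
t=5: π = [0.3856, 0.2848, 0.3296]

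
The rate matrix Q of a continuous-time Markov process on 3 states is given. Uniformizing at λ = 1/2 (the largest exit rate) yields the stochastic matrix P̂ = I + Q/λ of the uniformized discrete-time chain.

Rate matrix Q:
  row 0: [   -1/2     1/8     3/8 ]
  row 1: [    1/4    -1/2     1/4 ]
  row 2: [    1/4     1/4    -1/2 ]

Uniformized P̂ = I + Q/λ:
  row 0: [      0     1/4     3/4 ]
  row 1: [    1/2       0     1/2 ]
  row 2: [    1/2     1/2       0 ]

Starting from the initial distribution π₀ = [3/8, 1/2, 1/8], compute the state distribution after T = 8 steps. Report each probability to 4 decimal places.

π = [0.3335, 0.2793, 0.3872]

t=0: π = [0.3750, 0.5000, 0.1250]
t=1: π = [0.3125, 0.1563, 0.5313]
t=2: π = [0.3438, 0.3438, 0.3125]
t=3: π = [0.3281, 0.2422, 0.4297]
t=4: π = [0.3359, 0.2969, 0.3672]
t=5: π = [0.3320, 0.2676, 0.4004]
t=6: π = [0.3340, 0.2832, 0.3828]
t=7: π = [0.3330, 0.2749, 0.3921]
t=8: π = [0.3335, 0.2793, 0.3872]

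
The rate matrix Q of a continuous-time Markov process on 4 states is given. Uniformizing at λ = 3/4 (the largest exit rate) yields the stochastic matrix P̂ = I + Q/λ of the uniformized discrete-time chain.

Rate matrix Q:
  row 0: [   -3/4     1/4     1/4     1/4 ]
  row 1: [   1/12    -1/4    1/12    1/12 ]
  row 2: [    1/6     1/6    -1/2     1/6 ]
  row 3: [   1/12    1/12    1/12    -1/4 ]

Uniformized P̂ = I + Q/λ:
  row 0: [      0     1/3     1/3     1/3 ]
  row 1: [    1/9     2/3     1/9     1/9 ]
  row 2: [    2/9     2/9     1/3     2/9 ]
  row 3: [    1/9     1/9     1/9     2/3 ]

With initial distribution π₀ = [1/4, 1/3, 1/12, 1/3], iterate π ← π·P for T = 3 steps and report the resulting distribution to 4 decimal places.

π = [0.1168, 0.3533, 0.1765, 0.3533]

t=0: π = [0.2500, 0.3333, 0.0833, 0.3333]
t=1: π = [0.0926, 0.3611, 0.1852, 0.3611]
t=2: π = [0.1214, 0.3529, 0.1728, 0.3529]
t=3: π = [0.1168, 0.3533, 0.1765, 0.3533]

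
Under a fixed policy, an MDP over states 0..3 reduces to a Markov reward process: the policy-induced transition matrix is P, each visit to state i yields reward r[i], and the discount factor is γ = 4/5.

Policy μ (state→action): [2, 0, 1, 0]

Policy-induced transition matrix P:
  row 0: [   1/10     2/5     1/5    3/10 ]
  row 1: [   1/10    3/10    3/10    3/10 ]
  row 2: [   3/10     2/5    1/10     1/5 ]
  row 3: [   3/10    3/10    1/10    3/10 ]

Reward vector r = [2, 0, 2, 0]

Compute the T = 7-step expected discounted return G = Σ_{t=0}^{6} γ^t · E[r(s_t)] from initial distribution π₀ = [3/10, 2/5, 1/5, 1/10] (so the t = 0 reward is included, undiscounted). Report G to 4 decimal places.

t=0: π = [0.3000, 0.4000, 0.2000, 0.1000], E[r] = 1.0000, γ^t·E[r] = 1.000000, running G = 1.000000
t=1: π = [0.1600, 0.3500, 0.2100, 0.2800], E[r] = 0.7400, γ^t·E[r] = 0.592000, running G = 1.592000
t=2: π = [0.1980, 0.3370, 0.1860, 0.2790], E[r] = 0.7680, γ^t·E[r] = 0.491520, running G = 2.083520
t=3: π = [0.1930, 0.3384, 0.1872, 0.2814], E[r] = 0.7604, γ^t·E[r] = 0.389325, running G = 2.472845
t=4: π = [0.1937, 0.3380, 0.1870, 0.2813], E[r] = 0.7614, γ^t·E[r] = 0.311869, running G = 2.784714
t=5: π = [0.1937, 0.3381, 0.1870, 0.2813], E[r] = 0.7613, γ^t·E[r] = 0.249448, running G = 3.034163
t=6: π = [0.1937, 0.3381, 0.1870, 0.2813], E[r] = 0.7613, γ^t·E[r] = 0.199562, running G = 3.233725

G = 3.2337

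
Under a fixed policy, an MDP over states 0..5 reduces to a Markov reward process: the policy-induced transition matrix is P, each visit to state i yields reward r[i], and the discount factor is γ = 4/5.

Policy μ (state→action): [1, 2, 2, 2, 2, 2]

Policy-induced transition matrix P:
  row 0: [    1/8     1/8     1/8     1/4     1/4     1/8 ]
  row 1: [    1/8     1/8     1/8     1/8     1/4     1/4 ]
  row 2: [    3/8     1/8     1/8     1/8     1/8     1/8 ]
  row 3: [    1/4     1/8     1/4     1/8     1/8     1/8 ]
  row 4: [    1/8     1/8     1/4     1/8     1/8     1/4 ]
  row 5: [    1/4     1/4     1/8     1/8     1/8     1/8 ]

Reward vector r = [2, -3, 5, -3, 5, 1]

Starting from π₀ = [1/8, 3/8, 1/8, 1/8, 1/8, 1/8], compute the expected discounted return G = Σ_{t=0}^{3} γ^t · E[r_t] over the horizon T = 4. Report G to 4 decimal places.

t=0: π = [0.1250, 0.3750, 0.1250, 0.1250, 0.1250, 0.1250], E[r] = 0.1250, γ^t·E[r] = 0.125000, running G = 0.125000
t=1: π = [0.1875, 0.1406, 0.1563, 0.1406, 0.1875, 0.1875], E[r] = 1.4375, γ^t·E[r] = 1.150000, running G = 1.275000
t=2: π = [0.2051, 0.1484, 0.1660, 0.1484, 0.1660, 0.1660], E[r] = 1.3457, γ^t·E[r] = 0.861250, running G = 2.136250
t=3: π = [0.2058, 0.1458, 0.1643, 0.1506, 0.1692, 0.1643], E[r] = 1.3542, γ^t·E[r] = 0.693375, running G = 2.829625

G = 2.8296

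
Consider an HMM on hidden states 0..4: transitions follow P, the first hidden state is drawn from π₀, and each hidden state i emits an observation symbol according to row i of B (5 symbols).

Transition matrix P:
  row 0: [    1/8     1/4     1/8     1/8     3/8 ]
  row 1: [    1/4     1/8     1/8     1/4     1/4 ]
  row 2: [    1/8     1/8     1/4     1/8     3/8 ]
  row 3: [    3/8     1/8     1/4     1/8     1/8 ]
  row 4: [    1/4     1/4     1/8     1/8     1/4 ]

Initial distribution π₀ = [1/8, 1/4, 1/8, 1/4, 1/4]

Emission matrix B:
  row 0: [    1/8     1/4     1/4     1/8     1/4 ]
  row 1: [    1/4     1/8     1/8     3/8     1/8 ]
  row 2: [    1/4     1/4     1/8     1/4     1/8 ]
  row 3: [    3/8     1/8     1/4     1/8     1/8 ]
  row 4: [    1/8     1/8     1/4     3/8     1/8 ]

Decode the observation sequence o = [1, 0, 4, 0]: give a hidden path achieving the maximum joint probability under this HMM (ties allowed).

t=0: δ = [3.125e-02, 3.125e-02, 3.125e-02, 3.125e-02, 3.125e-02]  (obs o_0=1)
t=1: δ = [1.465e-03, 1.953e-03, 1.953e-03, 2.930e-03, 1.465e-03]  ψ = [3, 0, 2, 1, 0]  (obs o_1=0)
t=2: δ = [2.747e-04, 4.578e-05, 9.155e-05, 6.104e-05, 9.155e-05]  ψ = [3, 0, 3, 1, 2]  (obs o_2=4)
t=3: δ = [4.292e-06, 1.717e-05, 8.583e-06, 1.287e-05, 1.287e-05]  ψ = [0, 0, 0, 0, 0]  (obs o_3=0)
backtrack: best end state = 1; path = [1, 3, 0, 1]

path = [1, 3, 0, 1]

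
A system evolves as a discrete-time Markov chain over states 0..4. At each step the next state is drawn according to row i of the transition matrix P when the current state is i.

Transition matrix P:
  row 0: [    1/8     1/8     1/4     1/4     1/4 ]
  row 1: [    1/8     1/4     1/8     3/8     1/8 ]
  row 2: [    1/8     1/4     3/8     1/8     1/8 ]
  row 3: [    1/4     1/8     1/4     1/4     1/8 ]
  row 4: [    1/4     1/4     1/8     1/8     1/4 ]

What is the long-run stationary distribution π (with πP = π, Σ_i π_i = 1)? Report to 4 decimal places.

π = [0.1741, 0.2001, 0.2332, 0.2249, 0.1677]

Balance equations π_j = Σ_i π_i·P[i][j]:
  π_0 = 1/8·π_0 + 1/8·π_1 + 1/8·π_2 + 1/4·π_3 + 1/4·π_4
  π_1 = 1/8·π_0 + 1/4·π_1 + 1/4·π_2 + 1/8·π_3 + 1/4·π_4
  π_2 = 1/4·π_0 + 1/8·π_1 + 3/8·π_2 + 1/4·π_3 + 1/8·π_4
  π_3 = 1/4·π_0 + 3/8·π_1 + 1/8·π_2 + 1/4·π_3 + 1/8·π_4
  normalize: π_0 + π_1 + π_2 + π_3 + π_4 = 1
Solving the linear system gives exactly π = [137/787, 315/1574, 367/1574, 177/787, 132/787].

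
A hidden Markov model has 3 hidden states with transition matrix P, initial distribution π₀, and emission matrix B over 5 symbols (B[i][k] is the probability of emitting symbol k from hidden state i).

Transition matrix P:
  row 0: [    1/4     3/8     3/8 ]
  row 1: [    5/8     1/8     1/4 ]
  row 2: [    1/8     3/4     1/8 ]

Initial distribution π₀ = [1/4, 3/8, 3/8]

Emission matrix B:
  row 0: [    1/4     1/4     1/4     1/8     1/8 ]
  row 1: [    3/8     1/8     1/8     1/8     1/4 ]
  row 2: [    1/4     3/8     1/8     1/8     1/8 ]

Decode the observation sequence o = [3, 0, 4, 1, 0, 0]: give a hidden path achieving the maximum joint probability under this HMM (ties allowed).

path = [2, 1, 0, 2, 1, 0]

t=0: δ = [3.125e-02, 4.688e-02, 4.688e-02]  (obs o_0=3)
t=1: δ = [7.324e-03, 1.318e-02, 2.930e-03]  ψ = [1, 2, 0]  (obs o_1=0)
t=2: δ = [1.030e-03, 6.866e-04, 4.120e-04]  ψ = [1, 0, 1]  (obs o_2=4)
t=3: δ = [1.073e-04, 4.828e-05, 1.448e-04]  ψ = [1, 0, 0]  (obs o_3=1)
t=4: δ = [7.544e-06, 4.074e-05, 1.006e-05]  ψ = [1, 2, 0]  (obs o_4=0)
t=5: δ = [6.365e-06, 2.829e-06, 2.546e-06]  ψ = [1, 2, 1]  (obs o_5=0)
backtrack: best end state = 0; path = [2, 1, 0, 2, 1, 0]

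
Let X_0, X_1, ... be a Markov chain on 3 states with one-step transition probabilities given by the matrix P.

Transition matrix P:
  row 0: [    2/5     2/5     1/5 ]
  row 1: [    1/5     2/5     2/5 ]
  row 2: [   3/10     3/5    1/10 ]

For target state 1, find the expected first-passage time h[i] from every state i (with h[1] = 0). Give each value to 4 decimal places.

h = [2.2917, 0.0000, 1.8750]

First-step conditioning: h[1] = 0; for i ≠ 1, h[i] = 1 + Σ_k P[i][k]·h[k].
  h[0] = 1 + 2/5·h[0] + 1/5·h[2]
  h[2] = 1 + 3/10·h[0] + 1/10·h[2]
Solving the 2×2 linear system over states ≠ 1 gives exactly h = [55/24, 0, 15/8] (h[1] = 0 is the target).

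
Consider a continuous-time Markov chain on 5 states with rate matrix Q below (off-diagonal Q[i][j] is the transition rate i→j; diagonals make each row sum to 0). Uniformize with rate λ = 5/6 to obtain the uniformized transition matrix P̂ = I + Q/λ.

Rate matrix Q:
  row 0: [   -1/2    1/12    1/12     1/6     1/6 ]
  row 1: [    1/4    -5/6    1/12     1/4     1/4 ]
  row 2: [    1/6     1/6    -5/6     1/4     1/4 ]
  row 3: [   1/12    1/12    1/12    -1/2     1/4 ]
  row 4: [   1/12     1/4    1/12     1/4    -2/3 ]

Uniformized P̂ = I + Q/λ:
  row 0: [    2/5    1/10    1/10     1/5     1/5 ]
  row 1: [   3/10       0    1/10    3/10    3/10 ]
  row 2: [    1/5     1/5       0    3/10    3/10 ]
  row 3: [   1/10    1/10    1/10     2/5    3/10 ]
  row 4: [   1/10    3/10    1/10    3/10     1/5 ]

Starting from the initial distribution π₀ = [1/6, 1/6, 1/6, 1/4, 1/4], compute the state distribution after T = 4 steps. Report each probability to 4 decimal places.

π = [0.1975, 0.1455, 0.0909, 0.3114, 0.2548]

t=0: π = [0.1667, 0.1667, 0.1667, 0.2500, 0.2500]
t=1: π = [0.2000, 0.1500, 0.0833, 0.3083, 0.2583]
t=2: π = [0.1983, 0.1450, 0.0917, 0.3108, 0.2542]
t=3: π = [0.1977, 0.1455, 0.0908, 0.3113, 0.2548]
t=4: π = [0.1975, 0.1455, 0.0909, 0.3114, 0.2548]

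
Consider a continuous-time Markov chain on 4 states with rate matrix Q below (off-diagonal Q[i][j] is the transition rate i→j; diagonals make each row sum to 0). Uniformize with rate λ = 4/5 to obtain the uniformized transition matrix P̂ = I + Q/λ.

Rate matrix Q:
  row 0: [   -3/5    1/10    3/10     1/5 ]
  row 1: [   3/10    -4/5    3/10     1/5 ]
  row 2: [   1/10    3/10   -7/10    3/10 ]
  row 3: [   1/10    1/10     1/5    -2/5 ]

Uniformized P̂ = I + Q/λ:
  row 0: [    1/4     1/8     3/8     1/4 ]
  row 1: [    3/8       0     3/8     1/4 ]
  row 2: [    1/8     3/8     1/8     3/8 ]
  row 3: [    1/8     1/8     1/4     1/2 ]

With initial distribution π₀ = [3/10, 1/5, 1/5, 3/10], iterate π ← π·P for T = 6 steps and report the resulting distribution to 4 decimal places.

π = [0.1912, 0.1694, 0.2623, 0.3770]

t=0: π = [0.3000, 0.2000, 0.2000, 0.3000]
t=1: π = [0.2125, 0.1500, 0.2875, 0.3500]
t=2: π = [0.1891, 0.1781, 0.2594, 0.3734]
t=3: π = [0.1932, 0.1676, 0.2635, 0.3758]
t=4: π = [0.1910, 0.1699, 0.2622, 0.3769]
t=5: π = [0.1914, 0.1693, 0.2624, 0.3770]
t=6: π = [0.1912, 0.1694, 0.2623, 0.3770]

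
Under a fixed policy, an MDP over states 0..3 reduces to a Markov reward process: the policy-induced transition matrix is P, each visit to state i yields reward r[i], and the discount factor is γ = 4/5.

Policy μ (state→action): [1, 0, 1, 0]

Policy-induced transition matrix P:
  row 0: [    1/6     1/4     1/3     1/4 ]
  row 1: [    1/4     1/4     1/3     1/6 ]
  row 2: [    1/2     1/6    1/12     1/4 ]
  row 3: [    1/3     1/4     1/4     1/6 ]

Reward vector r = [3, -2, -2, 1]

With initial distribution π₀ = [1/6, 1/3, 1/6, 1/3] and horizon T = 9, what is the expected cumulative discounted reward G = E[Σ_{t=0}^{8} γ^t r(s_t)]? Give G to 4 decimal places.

G = 0.3487

t=0: π = [0.1667, 0.3333, 0.1667, 0.3333], E[r] = -0.1667, γ^t·E[r] = -0.166667, running G = -0.166667
t=1: π = [0.3056, 0.2361, 0.2639, 0.1944], E[r] = 0.1111, γ^t·E[r] = 0.088889, running G = -0.077778
t=2: π = [0.3067, 0.2280, 0.2512, 0.2141], E[r] = 0.1759, γ^t·E[r] = 0.112593, running G = 0.034815
t=3: π = [0.3051, 0.2291, 0.2527, 0.2132], E[r] = 0.1648, γ^t·E[r] = 0.084395, running G = 0.119210
t=4: π = [0.3055, 0.2289, 0.2524, 0.2131], E[r] = 0.1670, γ^t·E[r] = 0.068412, running G = 0.187621
t=5: π = [0.3054, 0.2290, 0.2525, 0.2132], E[r] = 0.1665, γ^t·E[r] = 0.054554, running G = 0.242175
t=6: π = [0.3054, 0.2290, 0.2525, 0.2132], E[r] = 0.1666, γ^t·E[r] = 0.043680, running G = 0.285855
t=7: π = [0.3054, 0.2290, 0.2525, 0.2132], E[r] = 0.1666, γ^t·E[r] = 0.034936, running G = 0.320791
t=8: π = [0.3054, 0.2290, 0.2525, 0.2132], E[r] = 0.1666, γ^t·E[r] = 0.027950, running G = 0.348741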